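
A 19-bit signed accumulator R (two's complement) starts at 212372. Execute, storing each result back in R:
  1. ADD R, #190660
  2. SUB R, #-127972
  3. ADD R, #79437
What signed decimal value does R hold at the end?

Start: R = 212372 = 0110011110110010100.
R = 212372 + 190660 = 403032; wraps to -121256 = 1100010011001011000
R = -121256 − (-127972) = 6716 = 0000001101000111100
R = 6716 + 79437 = 86153 = 0010101000010001001

86153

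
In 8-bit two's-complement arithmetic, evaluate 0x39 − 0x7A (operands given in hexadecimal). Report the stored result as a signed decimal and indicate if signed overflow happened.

-65; no overflow

0x39 = 00111001 = 57 (signed)
0x7A = 01111010 = 122 (signed)
Subtract via negate-and-add: invert 01111010 + 1 = 10000110 (i.e. -122).
  00111001
+ 10000110
= 10111111
Result 10111111: MSB = 1 → 191 − 256 = -65.
Addends (after negating the subtrahend) have opposite signs, so signed overflow cannot occur.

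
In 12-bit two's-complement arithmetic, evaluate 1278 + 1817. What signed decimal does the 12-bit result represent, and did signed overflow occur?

1278 → 010011111110
1817 → 011100011001
  010011111110
+ 011100011001
= 110000010111
Result 110000010111: MSB = 1 → 3095 − 4096 = -1001.
Both addends are non-negative but the stored result is negative: signed overflow. The true value 1278 + 1817 = 3095 lies outside [-2048, 2047].

-1001; overflow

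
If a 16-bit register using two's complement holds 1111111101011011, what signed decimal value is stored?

-165

MSB is 1, so the value is negative.
Invert: 0000000010100100. Add 1: 0000000010100101 = 165. So the value is −165.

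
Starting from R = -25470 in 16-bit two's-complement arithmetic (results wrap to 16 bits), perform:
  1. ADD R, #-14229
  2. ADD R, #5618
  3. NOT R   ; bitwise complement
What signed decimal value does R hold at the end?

-31456

Start: R = -25470 = 1001110010000010.
R = -25470 + (-14229) = -39699; wraps to 25837 = 0110010011101101
R = 25837 + 5618 = 31455 = 0111101011011111
R = NOT 0111101011011111 = 1000010100100000 = -31456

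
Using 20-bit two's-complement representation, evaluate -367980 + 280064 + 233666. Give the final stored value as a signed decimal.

145750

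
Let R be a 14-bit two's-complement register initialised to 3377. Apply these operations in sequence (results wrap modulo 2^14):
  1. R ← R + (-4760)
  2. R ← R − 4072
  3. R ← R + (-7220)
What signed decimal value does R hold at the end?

Start: R = 3377 = 00110100110001.
R = 3377 + (-4760) = -1383 = 11101010011001
R = -1383 − 4072 = -5455 = 10101010110001
R = -5455 + (-7220) = -12675; wraps to 3709 = 00111001111101

3709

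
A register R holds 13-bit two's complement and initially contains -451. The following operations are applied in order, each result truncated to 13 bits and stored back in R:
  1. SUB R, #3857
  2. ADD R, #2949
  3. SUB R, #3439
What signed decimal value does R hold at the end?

3394

Start: R = -451 = 1111000111101.
R = -451 − 3857 = -4308; wraps to 3884 = 0111100101100
R = 3884 + 2949 = 6833; wraps to -1359 = 1101010110001
R = -1359 − 3439 = -4798; wraps to 3394 = 0110101000010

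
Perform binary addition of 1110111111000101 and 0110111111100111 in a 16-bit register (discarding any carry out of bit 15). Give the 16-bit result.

0101111110101100

  1110111111000101
+ 0110111111100111
= 0101111110101100  (discard carry-out 1)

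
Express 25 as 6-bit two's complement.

011001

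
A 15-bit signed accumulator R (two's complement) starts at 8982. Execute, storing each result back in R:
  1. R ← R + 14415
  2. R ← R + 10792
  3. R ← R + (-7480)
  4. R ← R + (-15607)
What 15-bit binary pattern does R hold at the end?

010101101011110

Start: R = 8982 = 010001100010110.
R = 8982 + 14415 = 23397; wraps to -9371 = 101101101100101
R = -9371 + 10792 = 1421 = 000010110001101
R = 1421 + (-7480) = -6059 = 110100001010101
R = -6059 + (-15607) = -21666; wraps to 11102 = 010101101011110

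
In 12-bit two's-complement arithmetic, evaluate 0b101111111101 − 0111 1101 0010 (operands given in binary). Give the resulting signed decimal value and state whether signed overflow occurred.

1067; overflow

0b101111111101 → 101111111101 = -1027 (signed)
0111 1101 0010 → 011111010010 = 2002 (signed)
Subtract via negate-and-add: invert 011111010010 + 1 = 100000101110 (i.e. -2002).
  101111111101
+ 100000101110
= 010000101011  (discard carry-out 1)
Result 010000101011: MSB = 0 → value 1067.
Both addends (after negating the subtrahend) are negative but the stored result is non-negative: signed overflow. The true value -1027 − 2002 = -3029 lies outside [-2048, 2047].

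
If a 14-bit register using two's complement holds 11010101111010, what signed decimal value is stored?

MSB is 1, so the value is negative.
Unsigned reading: 13690. Subtract 2^14 = 16384: 13690 − 16384 = -2694.

-2694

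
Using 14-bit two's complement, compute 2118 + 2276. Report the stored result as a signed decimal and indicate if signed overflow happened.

2118 → 00100001000110
2276 → 00100011100100
  00100001000110
+ 00100011100100
= 01000100101010
Result 01000100101010: MSB = 0 → value 4394.
Both addends are non-negative and so is the stored result: no signed overflow.

4394; no overflow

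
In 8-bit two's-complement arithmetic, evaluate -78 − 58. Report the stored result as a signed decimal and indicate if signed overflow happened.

-78 → 10110010
58 → 00111010
Subtract via negate-and-add: invert 00111010 + 1 = 11000110 (i.e. -58).
  10110010
+ 11000110
= 01111000  (discard carry-out 1)
Result 01111000: MSB = 0 → value 120.
Both addends (after negating the subtrahend) are negative but the stored result is non-negative: signed overflow. The true value -78 − 58 = -136 lies outside [-128, 127].

120; overflow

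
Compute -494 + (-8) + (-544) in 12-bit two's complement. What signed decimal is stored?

-494 + (-8) = -502 (111000001010)
-502 + (-544) = -1046 (101111101010)

-1046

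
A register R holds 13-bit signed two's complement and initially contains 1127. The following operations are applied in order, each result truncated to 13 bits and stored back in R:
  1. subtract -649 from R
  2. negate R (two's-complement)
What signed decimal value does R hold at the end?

Start: R = 1127 = 0010001100111.
R = 1127 − (-649) = 1776 = 0011011110000
R = −(1776) = -1776 = 1100100010000

-1776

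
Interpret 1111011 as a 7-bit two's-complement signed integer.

-5

MSB is 1, so the value is negative.
Invert: 0000100. Add 1: 0000101 = 5. So the value is −5.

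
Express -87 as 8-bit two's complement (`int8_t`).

|-87| = 87 = 01010111 in 8 bits.
Invert the bits: 10101000. Add 1: 10101001.

10101001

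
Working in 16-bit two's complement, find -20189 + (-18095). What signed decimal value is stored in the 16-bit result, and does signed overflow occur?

27252; overflow

-20189 → 1011000100100011
-18095 → 1011100101010001
  1011000100100011
+ 1011100101010001
= 0110101001110100  (discard carry-out 1)
Result 0110101001110100: MSB = 0 → value 27252.
Both addends are negative but the stored result is non-negative: signed overflow. The true value -20189 + (-18095) = -38284 lies outside [-32768, 32767].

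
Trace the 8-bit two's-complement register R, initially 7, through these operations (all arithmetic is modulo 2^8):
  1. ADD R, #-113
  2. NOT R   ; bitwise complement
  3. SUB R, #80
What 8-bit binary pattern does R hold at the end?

00011001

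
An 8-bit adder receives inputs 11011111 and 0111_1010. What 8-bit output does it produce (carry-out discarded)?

01011001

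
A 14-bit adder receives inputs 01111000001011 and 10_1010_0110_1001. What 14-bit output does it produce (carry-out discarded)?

00100001110100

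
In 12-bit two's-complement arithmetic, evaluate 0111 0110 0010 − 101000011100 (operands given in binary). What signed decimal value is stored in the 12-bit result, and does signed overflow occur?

0111 0110 0010 → 011101100010 = 1890 (signed)
101000011100 = -1508 (signed)
Subtract via negate-and-add: invert 101000011100 + 1 = 010111100100 (i.e. 1508).
  011101100010
+ 010111100100
= 110101000110
Result 110101000110: MSB = 1 → 3398 − 4096 = -698.
Both addends (after negating the subtrahend) are non-negative but the stored result is negative: signed overflow. The true value 1890 − (-1508) = 3398 lies outside [-2048, 2047].

-698; overflow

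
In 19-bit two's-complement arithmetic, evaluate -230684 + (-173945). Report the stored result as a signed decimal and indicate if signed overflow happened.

119659; overflow

-230684 → 1000111101011100100
-173945 → 1010101100010000111
  1000111101011100100
+ 1010101100010000111
= 0011101001101101011  (discard carry-out 1)
Result 0011101001101101011: MSB = 0 → value 119659.
Both addends are negative but the stored result is non-negative: signed overflow. The true value -230684 + (-173945) = -404629 lies outside [-262144, 262143].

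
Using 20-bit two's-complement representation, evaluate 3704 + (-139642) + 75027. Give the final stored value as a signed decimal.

3704 + (-139642) = -135938 (11011110110011111110)
-135938 + 75027 = -60911 (11110001001000010001)

-60911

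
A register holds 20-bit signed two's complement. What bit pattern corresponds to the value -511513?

|-511513| = 511513 = 01111100111000011001 in 20 bits.
Invert the bits: 10000011000111100110. Add 1: 10000011000111100111.

10000011000111100111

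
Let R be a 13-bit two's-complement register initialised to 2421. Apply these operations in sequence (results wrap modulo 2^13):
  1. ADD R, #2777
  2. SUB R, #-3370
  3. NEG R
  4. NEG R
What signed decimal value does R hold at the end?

376

Start: R = 2421 = 0100101110101.
R = 2421 + 2777 = 5198; wraps to -2994 = 1010001001110
R = -2994 − (-3370) = 376 = 0000101111000
R = −(376) = -376 = 1111010001000
R = −(-376) = 376 = 0000101111000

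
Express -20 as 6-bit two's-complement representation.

101100

|-20| = 20 = 010100 in 6 bits.
Invert the bits: 101011. Add 1: 101100.
Check: 101100 reads as 44 − 64 = -20.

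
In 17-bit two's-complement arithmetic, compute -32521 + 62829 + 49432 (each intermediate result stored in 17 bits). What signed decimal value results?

-32521 + 62829 = 30308 (00111011001100100)
30308 + 49432 = 79740 → wraps to -51332 (10011011101111100)

-51332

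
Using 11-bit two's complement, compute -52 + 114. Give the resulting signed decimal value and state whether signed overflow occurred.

62; no overflow

-52 → 11111001100
114 → 00001110010
  11111001100
+ 00001110010
= 00000111110  (discard carry-out 1)
Result 00000111110: MSB = 0 → value 62.
Addends have opposite signs, so signed overflow cannot occur.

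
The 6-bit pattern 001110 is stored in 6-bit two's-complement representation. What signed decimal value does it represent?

MSB is 0, so the value is non-negative: 001110 = 14.

14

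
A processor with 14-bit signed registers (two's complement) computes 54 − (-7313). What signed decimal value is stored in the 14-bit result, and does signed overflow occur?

54 → 00000000110110
-7313 → 10001101101111
Subtract via negate-and-add: invert 10001101101111 + 1 = 01110010010001 (i.e. 7313).
  00000000110110
+ 01110010010001
= 01110011000111
Result 01110011000111: MSB = 0 → value 7367.
Both addends (after negating the subtrahend) are non-negative and so is the stored result: no signed overflow.

7367; no overflow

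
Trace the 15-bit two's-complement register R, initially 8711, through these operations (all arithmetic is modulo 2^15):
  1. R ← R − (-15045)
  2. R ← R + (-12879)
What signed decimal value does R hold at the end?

10877

Start: R = 8711 = 010001000000111.
R = 8711 − (-15045) = 23756; wraps to -9012 = 101110011001100
R = -9012 + (-12879) = -21891; wraps to 10877 = 010101001111101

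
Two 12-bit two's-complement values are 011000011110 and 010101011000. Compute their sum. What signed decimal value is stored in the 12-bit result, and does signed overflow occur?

011000011110 = 1566 (signed)
010101011000 = 1368 (signed)
  011000011110
+ 010101011000
= 101101110110
Result 101101110110: MSB = 1 → 2934 − 4096 = -1162.
Both addends are non-negative but the stored result is negative: signed overflow. The true value 1566 + 1368 = 2934 lies outside [-2048, 2047].

-1162; overflow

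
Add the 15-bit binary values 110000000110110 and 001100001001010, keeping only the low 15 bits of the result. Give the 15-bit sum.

  110000000110110
+ 001100001001010
= 111100010000000

111100010000000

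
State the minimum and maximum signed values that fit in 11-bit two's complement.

min = -1024, max = 1023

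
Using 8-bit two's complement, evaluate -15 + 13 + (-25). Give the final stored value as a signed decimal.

-27

-15 + 13 = -2 (11111110)
-2 + (-25) = -27 (11100101)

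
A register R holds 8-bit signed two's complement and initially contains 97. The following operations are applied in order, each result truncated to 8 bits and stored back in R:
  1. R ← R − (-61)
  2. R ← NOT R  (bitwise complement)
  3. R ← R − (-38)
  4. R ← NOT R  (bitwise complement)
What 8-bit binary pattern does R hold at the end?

01111000

Start: R = 97 = 01100001.
R = 97 − (-61) = 158; wraps to -98 = 10011110
R = NOT 10011110 = 01100001 = 97
R = 97 − (-38) = 135; wraps to -121 = 10000111
R = NOT 10000111 = 01111000 = 120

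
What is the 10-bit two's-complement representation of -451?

1000111101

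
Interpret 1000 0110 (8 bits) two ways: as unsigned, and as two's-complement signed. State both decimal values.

unsigned = 134, signed = -122

Unsigned: 10000110 = 134.
Signed: MSB=1 → 134 − 256 = -122.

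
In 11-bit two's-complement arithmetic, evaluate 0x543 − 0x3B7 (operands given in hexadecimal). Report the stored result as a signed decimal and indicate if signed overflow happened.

396; overflow

0x543 = 10101000011 = -701 (signed)
0x3B7 = 01110110111 = 951 (signed)
Subtract via negate-and-add: invert 01110110111 + 1 = 10001001001 (i.e. -951).
  10101000011
+ 10001001001
= 00110001100  (discard carry-out 1)
Result 00110001100: MSB = 0 → value 396.
Both addends (after negating the subtrahend) are negative but the stored result is non-negative: signed overflow. The true value -701 − 951 = -1652 lies outside [-1024, 1023].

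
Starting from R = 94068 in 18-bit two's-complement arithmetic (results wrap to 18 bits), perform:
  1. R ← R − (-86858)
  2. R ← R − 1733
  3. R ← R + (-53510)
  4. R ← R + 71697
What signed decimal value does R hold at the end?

Start: R = 94068 = 010110111101110100.
R = 94068 − (-86858) = 180926; wraps to -81218 = 101100001010111110
R = -81218 − 1733 = -82951 = 101011101111111001
R = -82951 + (-53510) = -136461; wraps to 125683 = 011110101011110011
R = 125683 + 71697 = 197380; wraps to -64764 = 110000001100000100

-64764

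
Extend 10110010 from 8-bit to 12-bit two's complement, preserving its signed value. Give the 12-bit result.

111110110010

MSB of 10110010 is 1; replicate it into the new high bits.
1111|10110010 → 111110110010 (still -78).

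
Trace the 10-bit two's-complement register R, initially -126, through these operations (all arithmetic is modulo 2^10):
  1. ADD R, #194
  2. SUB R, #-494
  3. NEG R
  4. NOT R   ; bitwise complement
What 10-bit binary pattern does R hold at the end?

1000110001

Start: R = -126 = 1110000010.
R = -126 + 194 = 68 = 0001000100
R = 68 − (-494) = 562; wraps to -462 = 1000110010
R = −(-462) = 462 = 0111001110
R = NOT 0111001110 = 1000110001 = -463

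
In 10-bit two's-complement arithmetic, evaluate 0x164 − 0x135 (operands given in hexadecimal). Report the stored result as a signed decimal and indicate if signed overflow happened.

47; no overflow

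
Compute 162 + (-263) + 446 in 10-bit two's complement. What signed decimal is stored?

345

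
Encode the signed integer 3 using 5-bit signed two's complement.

3 is non-negative, so write it directly in 5 bits: 00011.

00011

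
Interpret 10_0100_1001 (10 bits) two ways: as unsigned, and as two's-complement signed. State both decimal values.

unsigned = 585, signed = -439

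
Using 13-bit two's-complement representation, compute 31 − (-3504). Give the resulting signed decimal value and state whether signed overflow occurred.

3535; no overflow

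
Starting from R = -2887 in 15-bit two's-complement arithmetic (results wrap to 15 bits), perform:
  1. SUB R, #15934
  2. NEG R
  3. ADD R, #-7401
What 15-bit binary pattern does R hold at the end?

Start: R = -2887 = 111010010111001.
R = -2887 − 15934 = -18821; wraps to 13947 = 011011001111011
R = −(13947) = -13947 = 100100110000101
R = -13947 + (-7401) = -21348; wraps to 11420 = 010110010011100

010110010011100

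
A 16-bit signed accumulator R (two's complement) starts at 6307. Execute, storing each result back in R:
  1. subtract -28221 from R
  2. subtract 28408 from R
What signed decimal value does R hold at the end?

Start: R = 6307 = 0001100010100011.
R = 6307 − (-28221) = 34528; wraps to -31008 = 1000011011100000
R = -31008 − 28408 = -59416; wraps to 6120 = 0001011111101000

6120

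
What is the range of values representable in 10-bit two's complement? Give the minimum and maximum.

Minimum: −2^9 = -512.
Maximum: 2^9 − 1 = 511.

min = -512, max = 511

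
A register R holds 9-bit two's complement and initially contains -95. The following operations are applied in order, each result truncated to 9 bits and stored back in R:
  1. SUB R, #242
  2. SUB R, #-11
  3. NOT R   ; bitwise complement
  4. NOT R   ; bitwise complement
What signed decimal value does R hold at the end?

186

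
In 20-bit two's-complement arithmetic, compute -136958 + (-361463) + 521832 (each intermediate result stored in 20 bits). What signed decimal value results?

23411

-136958 + (-361463) = -498421 (10000110010100001011)
-498421 + 521832 = 23411 (00000101101101110011)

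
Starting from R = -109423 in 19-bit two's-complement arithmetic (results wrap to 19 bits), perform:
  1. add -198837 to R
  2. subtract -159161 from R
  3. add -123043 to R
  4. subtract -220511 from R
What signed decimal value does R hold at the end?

Start: R = -109423 = 1100101010010010001.
R = -109423 + (-198837) = -308260; wraps to 216028 = 0110100101111011100
R = 216028 − (-159161) = 375189; wraps to -149099 = 1011011100110010101
R = -149099 + (-123043) = -272142; wraps to 252146 = 0111101100011110010
R = 252146 − (-220511) = 472657; wraps to -51631 = 1110011011001010001

-51631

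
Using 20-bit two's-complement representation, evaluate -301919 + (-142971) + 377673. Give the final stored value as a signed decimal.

-67217

-301919 + (-142971) = -444890 (10010011011000100110)
-444890 + 377673 = -67217 (11101111100101101111)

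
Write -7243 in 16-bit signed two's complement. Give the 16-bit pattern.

1110001110110101

|-7243| = 7243 = 0001110001001011 in 16 bits.
Invert the bits: 1110001110110100. Add 1: 1110001110110101.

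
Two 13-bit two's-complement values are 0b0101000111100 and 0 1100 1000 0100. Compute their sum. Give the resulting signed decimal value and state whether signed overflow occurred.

0b0101000111100 → 0101000111100 = 2620 (signed)
0 1100 1000 0100 → 0110010000100 = 3204 (signed)
  0101000111100
+ 0110010000100
= 1011011000000
Result 1011011000000: MSB = 1 → 5824 − 8192 = -2368.
Both addends are non-negative but the stored result is negative: signed overflow. The true value 2620 + 3204 = 5824 lies outside [-4096, 4095].

-2368; overflow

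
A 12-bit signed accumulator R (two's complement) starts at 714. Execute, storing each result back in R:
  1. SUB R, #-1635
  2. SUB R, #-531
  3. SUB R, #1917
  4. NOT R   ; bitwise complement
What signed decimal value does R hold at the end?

-964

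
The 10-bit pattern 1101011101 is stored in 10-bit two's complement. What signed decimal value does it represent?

MSB is 1, so the value is negative.
Invert: 0010100010. Add 1: 0010100011 = 163. So the value is −163.

-163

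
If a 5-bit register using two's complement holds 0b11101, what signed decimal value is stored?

-3

MSB is 1, so the value is negative.
Invert: 00010. Add 1: 00011 = 3. So the value is −3.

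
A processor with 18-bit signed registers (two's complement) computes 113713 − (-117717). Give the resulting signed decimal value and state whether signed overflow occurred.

-30714; overflow

113713 → 011011110000110001
-117717 → 100011010000101011
Subtract via negate-and-add: invert 100011010000101011 + 1 = 011100101111010101 (i.e. 117717).
  011011110000110001
+ 011100101111010101
= 111000100000000110
Result 111000100000000110: MSB = 1 → 231430 − 262144 = -30714.
Both addends (after negating the subtrahend) are non-negative but the stored result is negative: signed overflow. The true value 113713 − (-117717) = 231430 lies outside [-131072, 131071].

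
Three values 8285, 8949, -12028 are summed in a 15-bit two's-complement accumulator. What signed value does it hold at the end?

5206

8285 + 8949 = 17234 → wraps to -15534 (100001101010010)
-15534 + (-12028) = -27562 → wraps to 5206 (001010001010110)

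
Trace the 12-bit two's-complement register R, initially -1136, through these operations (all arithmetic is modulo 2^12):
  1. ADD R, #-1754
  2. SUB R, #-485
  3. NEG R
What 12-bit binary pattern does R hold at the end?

Start: R = -1136 = 101110010000.
R = -1136 + (-1754) = -2890; wraps to 1206 = 010010110110
R = 1206 − (-485) = 1691 = 011010011011
R = −(1691) = -1691 = 100101100101

100101100101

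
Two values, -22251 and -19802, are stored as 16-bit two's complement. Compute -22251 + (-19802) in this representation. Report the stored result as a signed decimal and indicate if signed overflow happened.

23483; overflow

-22251 → 1010100100010101
-19802 → 1011001010100110
  1010100100010101
+ 1011001010100110
= 0101101110111011  (discard carry-out 1)
Result 0101101110111011: MSB = 0 → value 23483.
Both addends are negative but the stored result is non-negative: signed overflow. The true value -22251 + (-19802) = -42053 lies outside [-32768, 32767].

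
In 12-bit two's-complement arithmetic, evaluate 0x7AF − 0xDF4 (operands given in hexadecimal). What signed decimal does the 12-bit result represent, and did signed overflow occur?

-1605; overflow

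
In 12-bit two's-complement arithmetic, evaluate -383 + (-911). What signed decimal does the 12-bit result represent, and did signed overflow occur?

-1294; no overflow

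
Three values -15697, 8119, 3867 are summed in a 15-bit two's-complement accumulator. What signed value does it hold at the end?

-15697 + 8119 = -7578 (110001001100110)
-7578 + 3867 = -3711 (111000110000001)

-3711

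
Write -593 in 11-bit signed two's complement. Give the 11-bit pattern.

|-593| = 593 = 01001010001 in 11 bits.
Invert the bits: 10110101110. Add 1: 10110101111.
Check: 10110101111 reads as 1455 − 2048 = -593.

10110101111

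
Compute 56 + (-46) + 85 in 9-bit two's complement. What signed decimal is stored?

95

56 + (-46) = 10 (000001010)
10 + 85 = 95 (001011111)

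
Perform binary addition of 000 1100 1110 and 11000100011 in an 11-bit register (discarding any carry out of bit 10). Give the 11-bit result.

  00011001110
+ 11000100011
= 11011110001

11011110001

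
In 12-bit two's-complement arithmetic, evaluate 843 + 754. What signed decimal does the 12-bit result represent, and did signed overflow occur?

843 → 001101001011
754 → 001011110010
  001101001011
+ 001011110010
= 011000111101
Result 011000111101: MSB = 0 → value 1597.
Both addends are non-negative and so is the stored result: no signed overflow.

1597; no overflow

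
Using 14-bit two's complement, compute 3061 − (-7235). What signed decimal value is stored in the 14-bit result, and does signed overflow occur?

3061 → 00101111110101
-7235 → 10001110111101
Subtract via negate-and-add: invert 10001110111101 + 1 = 01110001000011 (i.e. 7235).
  00101111110101
+ 01110001000011
= 10100000111000
Result 10100000111000: MSB = 1 → 10296 − 16384 = -6088.
Both addends (after negating the subtrahend) are non-negative but the stored result is negative: signed overflow. The true value 3061 − (-7235) = 10296 lies outside [-8192, 8191].

-6088; overflow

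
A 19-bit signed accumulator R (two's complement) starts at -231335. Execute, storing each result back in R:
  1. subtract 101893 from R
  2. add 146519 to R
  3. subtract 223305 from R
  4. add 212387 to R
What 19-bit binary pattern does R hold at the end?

Start: R = -231335 = 1000111100001011001.
R = -231335 − 101893 = -333228; wraps to 191060 = 0101110101001010100
R = 191060 + 146519 = 337579; wraps to -186709 = 1010010011010101011
R = -186709 − 223305 = -410014; wraps to 114274 = 0011011111001100010
R = 114274 + 212387 = 326661; wraps to -197627 = 1001111110000000101

1001111110000000101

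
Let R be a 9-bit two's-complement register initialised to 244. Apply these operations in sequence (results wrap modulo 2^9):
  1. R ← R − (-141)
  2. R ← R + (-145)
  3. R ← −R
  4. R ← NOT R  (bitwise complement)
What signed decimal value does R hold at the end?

Start: R = 244 = 011110100.
R = 244 − (-141) = 385; wraps to -127 = 110000001
R = -127 + (-145) = -272; wraps to 240 = 011110000
R = −(240) = -240 = 100010000
R = NOT 100010000 = 011101111 = 239

239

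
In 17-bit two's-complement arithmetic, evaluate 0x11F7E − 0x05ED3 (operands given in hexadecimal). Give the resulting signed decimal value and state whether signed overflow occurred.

49323; overflow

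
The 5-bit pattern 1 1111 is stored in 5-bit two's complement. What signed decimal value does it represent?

-1

MSB is 1, so the value is negative.
Unsigned reading: 31. Subtract 2^5 = 32: 31 − 32 = -1.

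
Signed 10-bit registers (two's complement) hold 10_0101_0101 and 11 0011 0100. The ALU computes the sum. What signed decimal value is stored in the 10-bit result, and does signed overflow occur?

393; overflow

10_0101_0101 → 1001010101 = -427 (signed)
11 0011 0100 → 1100110100 = -204 (signed)
  1001010101
+ 1100110100
= 0110001001  (discard carry-out 1)
Result 0110001001: MSB = 0 → value 393.
Both addends are negative but the stored result is non-negative: signed overflow. The true value -427 + (-204) = -631 lies outside [-512, 511].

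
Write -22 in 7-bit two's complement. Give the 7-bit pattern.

|-22| = 22 = 0010110 in 7 bits.
Invert the bits: 1101001. Add 1: 1101010.
Check: 1101010 reads as 106 − 128 = -22.

1101010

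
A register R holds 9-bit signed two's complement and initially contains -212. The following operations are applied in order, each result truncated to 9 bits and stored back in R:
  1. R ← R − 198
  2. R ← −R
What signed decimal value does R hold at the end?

-102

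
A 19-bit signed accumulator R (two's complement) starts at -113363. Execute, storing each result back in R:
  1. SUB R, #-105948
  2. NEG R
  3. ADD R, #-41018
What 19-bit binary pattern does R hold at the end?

Start: R = -113363 = 1100100010100101101.
R = -113363 − (-105948) = -7415 = 1111110001100001001
R = −(-7415) = 7415 = 0000001110011110111
R = 7415 + (-41018) = -33603 = 1110111110010111101

1110111110010111101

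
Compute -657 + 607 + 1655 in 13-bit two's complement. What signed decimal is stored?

-657 + 607 = -50 (1111111001110)
-50 + 1655 = 1605 (0011001000101)

1605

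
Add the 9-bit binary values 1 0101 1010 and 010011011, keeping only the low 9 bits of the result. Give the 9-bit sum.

  101011010
+ 010011011
= 111110101

111110101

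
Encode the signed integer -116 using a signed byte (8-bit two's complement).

|-116| = 116 = 01110100 in 8 bits.
Invert the bits: 10001011. Add 1: 10001100.

10001100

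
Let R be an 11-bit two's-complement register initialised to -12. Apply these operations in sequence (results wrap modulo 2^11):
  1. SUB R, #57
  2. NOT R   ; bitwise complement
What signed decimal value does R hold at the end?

Start: R = -12 = 11111110100.
R = -12 − 57 = -69 = 11110111011
R = NOT 11110111011 = 00001000100 = 68

68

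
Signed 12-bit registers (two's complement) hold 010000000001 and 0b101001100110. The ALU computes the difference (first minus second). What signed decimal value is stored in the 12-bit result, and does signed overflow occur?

010000000001 = 1025 (signed)
0b101001100110 → 101001100110 = -1434 (signed)
Subtract via negate-and-add: invert 101001100110 + 1 = 010110011010 (i.e. 1434).
  010000000001
+ 010110011010
= 100110011011
Result 100110011011: MSB = 1 → 2459 − 4096 = -1637.
Both addends (after negating the subtrahend) are non-negative but the stored result is negative: signed overflow. The true value 1025 − (-1434) = 2459 lies outside [-2048, 2047].

-1637; overflow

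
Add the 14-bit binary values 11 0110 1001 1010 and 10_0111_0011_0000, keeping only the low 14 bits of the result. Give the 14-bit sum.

  11011010011010
+ 10011100110000
= 01110111001010  (discard carry-out 1)

01110111001010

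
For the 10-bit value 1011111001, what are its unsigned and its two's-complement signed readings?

unsigned = 761, signed = -263

Unsigned: 1011111001 = 761.
Signed: MSB=1 → 761 − 1024 = -263.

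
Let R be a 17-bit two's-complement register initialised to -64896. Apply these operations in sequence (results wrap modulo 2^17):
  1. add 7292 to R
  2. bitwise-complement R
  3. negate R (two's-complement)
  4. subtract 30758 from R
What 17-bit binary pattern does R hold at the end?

Start: R = -64896 = 10000001010000000.
R = -64896 + 7292 = -57604 = 10001111011111100
R = NOT 10001111011111100 = 01110000100000011 = 57603
R = −(57603) = -57603 = 10001111011111101
R = -57603 − 30758 = -88361; wraps to 42711 = 01010011011010111

01010011011010111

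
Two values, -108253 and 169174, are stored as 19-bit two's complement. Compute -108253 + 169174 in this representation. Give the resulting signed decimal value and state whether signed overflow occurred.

-108253 → 1100101100100100011
169174 → 0101001010011010110
  1100101100100100011
+ 0101001010011010110
= 0001110110111111001  (discard carry-out 1)
Result 0001110110111111001: MSB = 0 → value 60921.
Addends have opposite signs, so signed overflow cannot occur.

60921; no overflow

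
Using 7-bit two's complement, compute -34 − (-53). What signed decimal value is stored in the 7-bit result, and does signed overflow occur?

19; no overflow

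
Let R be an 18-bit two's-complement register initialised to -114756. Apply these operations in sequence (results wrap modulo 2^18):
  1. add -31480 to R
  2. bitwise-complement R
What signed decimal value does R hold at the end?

-115909

Start: R = -114756 = 100011111110111100.
R = -114756 + (-31480) = -146236; wraps to 115908 = 011100010011000100
R = NOT 011100010011000100 = 100011101100111011 = -115909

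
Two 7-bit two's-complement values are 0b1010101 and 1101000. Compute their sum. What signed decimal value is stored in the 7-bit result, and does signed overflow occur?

0b1010101 → 1010101 = -43 (signed)
1101000 = -24 (signed)
  1010101
+ 1101000
= 0111101  (discard carry-out 1)
Result 0111101: MSB = 0 → value 61.
Both addends are negative but the stored result is non-negative: signed overflow. The true value -43 + (-24) = -67 lies outside [-64, 63].

61; overflow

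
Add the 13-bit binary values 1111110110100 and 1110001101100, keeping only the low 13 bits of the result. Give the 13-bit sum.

1110000100000

  1111110110100
+ 1110001101100
= 1110000100000  (discard carry-out 1)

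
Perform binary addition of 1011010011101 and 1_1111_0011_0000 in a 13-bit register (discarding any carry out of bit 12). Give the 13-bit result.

  1011010011101
+ 1111100110000
= 1010111001101  (discard carry-out 1)

1010111001101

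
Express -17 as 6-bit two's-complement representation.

101111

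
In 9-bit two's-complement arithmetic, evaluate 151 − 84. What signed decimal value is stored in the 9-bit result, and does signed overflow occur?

67; no overflow

151 → 010010111
84 → 001010100
Subtract via negate-and-add: invert 001010100 + 1 = 110101100 (i.e. -84).
  010010111
+ 110101100
= 001000011  (discard carry-out 1)
Result 001000011: MSB = 0 → value 67.
Addends (after negating the subtrahend) have opposite signs, so signed overflow cannot occur.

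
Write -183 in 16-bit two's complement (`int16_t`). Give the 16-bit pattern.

1111111101001001

|-183| = 183 = 0000000010110111 in 16 bits.
Invert the bits: 1111111101001000. Add 1: 1111111101001001.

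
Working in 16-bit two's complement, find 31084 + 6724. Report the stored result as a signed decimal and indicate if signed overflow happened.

31084 → 0111100101101100
6724 → 0001101001000100
  0111100101101100
+ 0001101001000100
= 1001001110110000
Result 1001001110110000: MSB = 1 → 37808 − 65536 = -27728.
Both addends are non-negative but the stored result is negative: signed overflow. The true value 31084 + 6724 = 37808 lies outside [-32768, 32767].

-27728; overflow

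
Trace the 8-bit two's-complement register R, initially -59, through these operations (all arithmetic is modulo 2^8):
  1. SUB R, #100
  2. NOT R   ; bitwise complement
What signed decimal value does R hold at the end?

-98

Start: R = -59 = 11000101.
R = -59 − 100 = -159; wraps to 97 = 01100001
R = NOT 01100001 = 10011110 = -98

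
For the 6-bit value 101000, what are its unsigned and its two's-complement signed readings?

unsigned = 40, signed = -24

Unsigned: 101000 = 40.
Signed: MSB=1 → 40 − 64 = -24.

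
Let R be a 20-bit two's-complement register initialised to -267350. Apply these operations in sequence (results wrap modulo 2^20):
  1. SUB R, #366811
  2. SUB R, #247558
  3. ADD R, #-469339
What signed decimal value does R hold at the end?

-302482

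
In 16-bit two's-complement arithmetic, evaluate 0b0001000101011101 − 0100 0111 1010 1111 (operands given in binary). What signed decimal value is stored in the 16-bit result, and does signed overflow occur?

-13906; no overflow

0b0001000101011101 → 0001000101011101 = 4445 (signed)
0100 0111 1010 1111 → 0100011110101111 = 18351 (signed)
Subtract via negate-and-add: invert 0100011110101111 + 1 = 1011100001010001 (i.e. -18351).
  0001000101011101
+ 1011100001010001
= 1100100110101110
Result 1100100110101110: MSB = 1 → 51630 − 65536 = -13906.
Addends (after negating the subtrahend) have opposite signs, so signed overflow cannot occur.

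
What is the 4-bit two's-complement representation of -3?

|-3| = 3 = 0011 in 4 bits.
Invert the bits: 1100. Add 1: 1101.

1101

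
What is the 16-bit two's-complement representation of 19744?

0100110100100000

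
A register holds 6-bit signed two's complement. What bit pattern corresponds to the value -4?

111100

|-4| = 4 = 000100 in 6 bits.
Invert the bits: 111011. Add 1: 111100.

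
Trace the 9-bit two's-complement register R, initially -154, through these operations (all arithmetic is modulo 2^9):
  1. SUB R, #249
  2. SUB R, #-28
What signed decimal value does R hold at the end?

137

Start: R = -154 = 101100110.
R = -154 − 249 = -403; wraps to 109 = 001101101
R = 109 − (-28) = 137 = 010001001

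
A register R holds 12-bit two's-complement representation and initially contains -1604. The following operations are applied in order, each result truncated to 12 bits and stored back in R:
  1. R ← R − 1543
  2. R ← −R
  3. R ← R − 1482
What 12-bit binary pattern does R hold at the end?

011010000001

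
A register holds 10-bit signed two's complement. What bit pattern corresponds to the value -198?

1100111010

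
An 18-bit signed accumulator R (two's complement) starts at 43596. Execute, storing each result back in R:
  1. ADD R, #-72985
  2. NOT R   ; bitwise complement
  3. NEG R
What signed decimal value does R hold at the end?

Start: R = 43596 = 001010101001001100.
R = 43596 + (-72985) = -29389 = 111000110100110011
R = NOT 111000110100110011 = 000111001011001100 = 29388
R = −(29388) = -29388 = 111000110100110100

-29388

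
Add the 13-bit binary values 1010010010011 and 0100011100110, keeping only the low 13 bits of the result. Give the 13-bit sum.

1110101111001

  1010010010011
+ 0100011100110
= 1110101111001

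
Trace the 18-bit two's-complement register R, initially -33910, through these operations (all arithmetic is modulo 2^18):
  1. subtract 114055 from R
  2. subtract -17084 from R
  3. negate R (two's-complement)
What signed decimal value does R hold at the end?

130881

Start: R = -33910 = 110111101110001010.
R = -33910 − 114055 = -147965; wraps to 114179 = 011011111000000011
R = 114179 − (-17084) = 131263; wraps to -130881 = 100000000010111111
R = −(-130881) = 130881 = 011111111101000001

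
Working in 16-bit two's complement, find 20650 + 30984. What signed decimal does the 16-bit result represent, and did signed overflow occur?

20650 → 0101000010101010
30984 → 0111100100001000
  0101000010101010
+ 0111100100001000
= 1100100110110010
Result 1100100110110010: MSB = 1 → 51634 − 65536 = -13902.
Both addends are non-negative but the stored result is negative: signed overflow. The true value 20650 + 30984 = 51634 lies outside [-32768, 32767].

-13902; overflow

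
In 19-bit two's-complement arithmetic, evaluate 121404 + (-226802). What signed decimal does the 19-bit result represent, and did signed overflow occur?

-105398; no overflow

121404 → 0011101101000111100
-226802 → 1001000101000001110
  0011101101000111100
+ 1001000101000001110
= 1100110010001001010
Result 1100110010001001010: MSB = 1 → 418890 − 524288 = -105398.
Addends have opposite signs, so signed overflow cannot occur.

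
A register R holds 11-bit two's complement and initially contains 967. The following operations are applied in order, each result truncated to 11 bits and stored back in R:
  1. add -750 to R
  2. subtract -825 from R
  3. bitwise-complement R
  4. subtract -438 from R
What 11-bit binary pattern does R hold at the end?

10110100011

Start: R = 967 = 01111000111.
R = 967 + (-750) = 217 = 00011011001
R = 217 − (-825) = 1042; wraps to -1006 = 10000010010
R = NOT 10000010010 = 01111101101 = 1005
R = 1005 − (-438) = 1443; wraps to -605 = 10110100011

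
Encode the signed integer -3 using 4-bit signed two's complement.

|-3| = 3 = 0011 in 4 bits.
Invert the bits: 1100. Add 1: 1101.

1101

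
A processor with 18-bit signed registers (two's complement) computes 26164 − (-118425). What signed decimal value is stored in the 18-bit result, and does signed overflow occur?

26164 → 000110011000110100
-118425 → 100011000101100111
Subtract via negate-and-add: invert 100011000101100111 + 1 = 011100111010011001 (i.e. 118425).
  000110011000110100
+ 011100111010011001
= 100011010011001101
Result 100011010011001101: MSB = 1 → 144589 − 262144 = -117555.
Both addends (after negating the subtrahend) are non-negative but the stored result is negative: signed overflow. The true value 26164 − (-118425) = 144589 lies outside [-131072, 131071].

-117555; overflow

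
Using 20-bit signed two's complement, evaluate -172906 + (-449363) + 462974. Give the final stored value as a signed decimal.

-172906 + (-449363) = -622269 → wraps to 426307 (01101000000101000011)
426307 + 462974 = 889281 → wraps to -159295 (11011001000111000001)

-159295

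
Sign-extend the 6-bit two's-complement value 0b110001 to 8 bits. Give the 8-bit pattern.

11110001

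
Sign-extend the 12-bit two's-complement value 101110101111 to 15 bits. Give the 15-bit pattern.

111101110101111

MSB of 101110101111 is 1; replicate it into the new high bits.
111|101110101111 → 111101110101111 (still -1105).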